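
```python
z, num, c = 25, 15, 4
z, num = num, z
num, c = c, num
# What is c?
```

Trace:
`z, num, c = 25, 15, 4` → z = 25; num = 15; c = 4
`z, num = num, z` → z = 15; num = 25
`num, c = c, num` → num = 4; c = 25
So c = 25

Answer: 25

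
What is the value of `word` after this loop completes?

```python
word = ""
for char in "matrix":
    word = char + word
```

Reverse 'matrix'
`word` takes the values: "" → "m" → "am" → "tam" → "rtam" → "irtam" → "xirtam"

Answer: "xirtam"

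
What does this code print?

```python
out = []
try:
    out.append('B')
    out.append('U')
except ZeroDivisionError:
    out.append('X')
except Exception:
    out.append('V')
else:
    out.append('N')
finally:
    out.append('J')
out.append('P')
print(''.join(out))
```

Execution trace: 'B' (try body) → 'U' (try body, no exception) → 'N' (else) → 'J' (finally) → 'P' (after the try/except). Output: BUNJP

Answer: BUNJP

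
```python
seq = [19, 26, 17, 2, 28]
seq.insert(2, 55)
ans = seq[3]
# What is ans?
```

Trace:
`seq = [19, 26, 17, 2, 28]` → seq = [19, 26, 17, 2, 28]
`seq.insert(2, 55)` → seq = [19, 26, 55, 17, 2, 28]
`ans = seq[3]` → ans = 17
So ans = 17

Answer: 17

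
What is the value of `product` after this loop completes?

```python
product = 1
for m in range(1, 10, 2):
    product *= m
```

Product of 1, 3, 5, ... up to 9
`product` takes the values: 1 → 3 → 15 → 105 → 945

Answer: 945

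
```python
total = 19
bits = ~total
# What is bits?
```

Trace:
`total = 19` → total = 19
`bits = ~total` → bits = -20
So bits = -20

Answer: -20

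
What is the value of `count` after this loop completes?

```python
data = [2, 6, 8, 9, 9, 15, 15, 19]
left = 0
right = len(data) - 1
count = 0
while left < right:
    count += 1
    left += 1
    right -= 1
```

Iterations until pointers meet (list length 8)
`count` takes the values: 0 → 1 → 2 → 3 → 4

Answer: 4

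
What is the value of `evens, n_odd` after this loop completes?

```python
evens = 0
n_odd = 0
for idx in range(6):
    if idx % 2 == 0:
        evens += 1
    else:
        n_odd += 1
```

Count evens and odds in range(6)
`evens, n_odd` takes the values: (0, 0) → (1, 0) → (1, 1) → (2, 1) → (2, 2) → (3, 2) → (3, 3)

Answer: 3, 3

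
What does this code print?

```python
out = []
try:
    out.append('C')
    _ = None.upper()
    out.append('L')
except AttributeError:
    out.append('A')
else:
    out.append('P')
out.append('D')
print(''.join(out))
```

Execution trace: 'C' (try body) → 'A' (except AttributeError) → 'D' (after the try/except). Output: CAD

Answer: CAD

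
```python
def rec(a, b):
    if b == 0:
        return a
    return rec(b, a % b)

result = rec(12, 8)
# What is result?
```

rec(12, 8) -> rec(8, 4) -> rec(4, 0) -> 4

Answer: 4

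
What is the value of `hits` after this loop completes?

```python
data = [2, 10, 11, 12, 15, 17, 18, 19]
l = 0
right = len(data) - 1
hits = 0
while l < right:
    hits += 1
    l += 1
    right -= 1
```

Iterations until pointers meet (list length 8)
`hits` takes the values: 0 → 1 → 2 → 3 → 4

Answer: 4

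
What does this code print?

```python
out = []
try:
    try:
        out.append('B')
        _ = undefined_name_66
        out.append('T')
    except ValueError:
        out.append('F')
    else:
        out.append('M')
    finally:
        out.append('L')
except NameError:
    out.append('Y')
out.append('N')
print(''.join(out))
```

Execution trace: 'B' (try body) → 'L' (finally) → 'Y' (outer except NameError) → 'N' (after the try/except). Output: BLYN

Answer: BLYN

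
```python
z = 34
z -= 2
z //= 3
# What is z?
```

Trace:
`z = 34` → z = 34
`z -= 2` → z = 32
`z //= 3` → z = 10
So z = 10

Answer: 10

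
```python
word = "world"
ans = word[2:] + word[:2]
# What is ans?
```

Trace:
`word = "world"` → word = 'world'
`ans = word[2:] + word[:2]` → ans = 'rldwo'
So ans = 'rldwo'

Answer: 'rldwo'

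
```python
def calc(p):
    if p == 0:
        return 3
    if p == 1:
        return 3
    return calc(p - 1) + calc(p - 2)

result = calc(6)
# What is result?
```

Build up from base cases: calc(0)=3, calc(1)=3, calc(2)=6, calc(3)=9, calc(4)=15, calc(5)=24, calc(6)=39

Answer: 39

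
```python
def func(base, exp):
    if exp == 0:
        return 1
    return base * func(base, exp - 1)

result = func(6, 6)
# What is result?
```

func(6, 6) = 6 * 6 * 6 * 6 * 6 * 6 = 46656

Answer: 46656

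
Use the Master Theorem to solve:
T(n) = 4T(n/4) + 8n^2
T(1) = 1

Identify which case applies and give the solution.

a=4, b=4, f(n)=8n^2. log_4(4) = 1. Since c=2 > 1 and the regularity condition holds (4(n/4)^2 = (4/4^2)n^2 with 4/4^2 < 1), Case 3 applies: T(n) = Θ(f(n)) = O(n^2).

Answer: O(n^2) - Case 3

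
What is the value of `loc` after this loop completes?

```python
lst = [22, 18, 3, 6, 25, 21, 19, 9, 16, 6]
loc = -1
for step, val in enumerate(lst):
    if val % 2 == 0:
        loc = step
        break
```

First even number index in [22, 18, 3, 6, 25, 21, 19, 9, 16, 6]
`loc` takes the values: -1 → 0

Answer: 0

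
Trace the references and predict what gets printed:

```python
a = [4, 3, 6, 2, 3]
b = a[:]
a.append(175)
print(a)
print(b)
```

Key concept: slice [:] creates copy.
Step by step:
`a = [4, 3, 6, 2, 3]` → a = [4, 3, 6, 2, 3]
`b = a[:]` → b = [4, 3, 6, 2, 3]
`a.append(175)` → a = [4, 3, 6, 2, 3, 175]
`print(a)` → prints [4, 3, 6, 2, 3, 175]
`print(b)` → prints [4, 3, 6, 2, 3]

Answer:
[4, 3, 6, 2, 3, 175]
[4, 3, 6, 2, 3]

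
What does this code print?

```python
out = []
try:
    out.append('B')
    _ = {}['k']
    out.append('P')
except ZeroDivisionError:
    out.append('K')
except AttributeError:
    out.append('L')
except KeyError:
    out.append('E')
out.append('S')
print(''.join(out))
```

Execution trace: 'B' (try body) → 'E' (except KeyError) → 'S' (after the try/except). Output: BES

Answer: BES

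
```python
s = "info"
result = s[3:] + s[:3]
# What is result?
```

Trace:
`s = "info"` → s = 'info'
`result = s[3:] + s[:3]` → result = 'oinf'
So result = 'oinf'

Answer: 'oinf'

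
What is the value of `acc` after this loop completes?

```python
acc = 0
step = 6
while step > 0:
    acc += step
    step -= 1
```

Sum 6 down to 1
`acc` takes the values: 0 → 6 → 11 → 15 → 18 → 20 → 21

Answer: 21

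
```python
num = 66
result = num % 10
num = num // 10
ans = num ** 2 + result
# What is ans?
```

Trace:
`num = 66` → num = 66
`result = num % 10` → result = 6
`num = num // 10` → num = 6
`ans = num ** 2 + result` → ans = 42
So ans = 42

Answer: 42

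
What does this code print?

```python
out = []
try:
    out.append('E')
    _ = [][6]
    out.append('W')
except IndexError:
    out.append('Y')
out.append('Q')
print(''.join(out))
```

Execution trace: 'E' (try body) → 'Y' (except IndexError) → 'Q' (after the try/except). Output: EYQ

Answer: EYQ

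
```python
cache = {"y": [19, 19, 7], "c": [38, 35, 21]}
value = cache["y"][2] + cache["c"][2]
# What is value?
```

Trace:
`cache = {"y": [19, 19, 7], "c": [38, 35, 21]}` → cache = {'y': [19, 19, 7], 'c': [38, 35, 21]}
`value = cache["y"][2] + cache["c"][2]` → value = 28
So value = 28

Answer: 28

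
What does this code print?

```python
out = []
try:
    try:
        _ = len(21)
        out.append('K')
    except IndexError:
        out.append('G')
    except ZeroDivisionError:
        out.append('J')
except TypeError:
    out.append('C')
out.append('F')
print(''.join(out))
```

Execution trace: 'C' (outer except TypeError) → 'F' (after the try/except). Output: CF

Answer: CF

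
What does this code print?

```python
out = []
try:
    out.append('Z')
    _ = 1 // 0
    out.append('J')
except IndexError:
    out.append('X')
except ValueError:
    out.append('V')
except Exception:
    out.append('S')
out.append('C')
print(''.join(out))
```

Execution trace: 'Z' (try body) → 'S' (except Exception) → 'C' (after the try/except). Output: ZSC

Answer: ZSC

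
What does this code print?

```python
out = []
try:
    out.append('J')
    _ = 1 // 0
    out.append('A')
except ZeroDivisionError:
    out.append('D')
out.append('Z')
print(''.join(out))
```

Execution trace: 'J' (try body) → 'D' (except ZeroDivisionError) → 'Z' (after the try/except). Output: JDZ

Answer: JDZ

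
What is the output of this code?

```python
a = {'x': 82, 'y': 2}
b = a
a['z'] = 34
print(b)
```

Key concept: dict aliasing.
Step by step:
`a = {'x': 82, 'y': 2}` → a = {'x': 82, 'y': 2}
`b = a` → b = {'x': 82, 'y': 2} (same object as a)
`a['z'] = 34` → a = {'x': 82, 'y': 2, 'z': 34} (same object as b); b = {'x': 82, 'y': 2, 'z': 34} (same object as a)
`print(b)` → prints {'x': 82, 'y': 2, 'z': 34}

Answer: {'x': 82, 'y': 2, 'z': 34}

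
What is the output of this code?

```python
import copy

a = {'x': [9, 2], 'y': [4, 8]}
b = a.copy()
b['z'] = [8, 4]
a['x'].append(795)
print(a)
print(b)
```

Key concept: shallow copy of dict with mutable values.
Step by step:
`a = {'x': [9, 2], 'y': [4, 8]}` → a = {'x': [9, 2], 'y': [4, 8]}
`b = a.copy()` → b = {'x': [9, 2], 'y': [4, 8]}
`b['z'] = [8, 4]` → b = {'x': [9, 2], 'y': [4, 8], 'z': [8, 4]}
`a['x'].append(795)` → a = {'x': [9, 2, 795], 'y': [4, 8]}; b = {'x': [9, 2, 795], 'y': [4, 8], 'z': [8, 4]}
`print(a)` → prints {'x': [9, 2, 795], 'y': [4, 8]}
`print(b)` → prints {'x': [9, 2, 795], 'y': [4, 8], 'z': [8, 4]}

Answer:
{'x': [9, 2, 795], 'y': [4, 8]}
{'x': [9, 2, 795], 'y': [4, 8], 'z': [8, 4]}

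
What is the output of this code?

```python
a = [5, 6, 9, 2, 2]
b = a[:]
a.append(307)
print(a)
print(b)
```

Key concept: slice [:] creates copy.
Step by step:
`a = [5, 6, 9, 2, 2]` → a = [5, 6, 9, 2, 2]
`b = a[:]` → b = [5, 6, 9, 2, 2]
`a.append(307)` → a = [5, 6, 9, 2, 2, 307]
`print(a)` → prints [5, 6, 9, 2, 2, 307]
`print(b)` → prints [5, 6, 9, 2, 2]

Answer:
[5, 6, 9, 2, 2, 307]
[5, 6, 9, 2, 2]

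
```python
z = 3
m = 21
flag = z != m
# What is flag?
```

Trace:
`z = 3` → z = 3
`m = 21` → m = 21
`flag = z != m` → flag = True
So flag = True

Answer: True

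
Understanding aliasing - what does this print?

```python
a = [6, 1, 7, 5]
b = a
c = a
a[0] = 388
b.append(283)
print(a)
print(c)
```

Key concept: multiple aliases.
Step by step:
`a = [6, 1, 7, 5]` → a = [6, 1, 7, 5]
`b = a` → b = [6, 1, 7, 5] (same object as a)
`c = a` → c = [6, 1, 7, 5] (same object as a, b)
`a[0] = 388` → a = [388, 1, 7, 5] (same object as b, c); b = [388, 1, 7, 5] (same object as a, c); c = [388, 1, 7, 5] (same object as a, b)
`b.append(283)` → a = [388, 1, 7, 5, 283] (same object as b, c); b = [388, 1, 7, 5, 283] (same object as a, c); c = [388, 1, 7, 5, 283] (same object as a, b)
`print(a)` → prints [388, 1, 7, 5, 283]
`print(c)` → prints [388, 1, 7, 5, 283]

Answer:
[388, 1, 7, 5, 283]
[388, 1, 7, 5, 283]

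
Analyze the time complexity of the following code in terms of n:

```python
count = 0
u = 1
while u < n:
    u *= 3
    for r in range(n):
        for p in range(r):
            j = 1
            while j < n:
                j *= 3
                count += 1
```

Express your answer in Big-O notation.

Each loop level contributes: log n × n × n × log n. Multiplying the contributions gives O(n^2 log² n).

Answer: O(n^2 log² n)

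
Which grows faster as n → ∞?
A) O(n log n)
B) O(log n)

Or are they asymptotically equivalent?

O(n log n) vs O(log n): Higher order terms dominate.

Answer: A) O(n log n) grows faster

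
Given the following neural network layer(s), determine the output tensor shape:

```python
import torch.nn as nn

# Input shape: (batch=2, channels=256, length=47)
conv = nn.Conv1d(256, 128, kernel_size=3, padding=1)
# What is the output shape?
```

Input: (2, 256, 47) -> Output: (2, 128, 47)

Answer: (2, 128, 47)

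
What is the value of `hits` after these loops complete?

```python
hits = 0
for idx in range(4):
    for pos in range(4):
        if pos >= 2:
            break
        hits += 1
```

Inner breaks at 2, outer runs 4 times
`hits` takes the values: 0 → 1 → 2 → 3 → 4 → 5 → 6 → 7 → 8

Answer: 8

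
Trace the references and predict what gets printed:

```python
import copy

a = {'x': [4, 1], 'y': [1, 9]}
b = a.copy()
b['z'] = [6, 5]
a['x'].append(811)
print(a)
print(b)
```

Key concept: shallow copy of dict with mutable values.
Step by step:
`a = {'x': [4, 1], 'y': [1, 9]}` → a = {'x': [4, 1], 'y': [1, 9]}
`b = a.copy()` → b = {'x': [4, 1], 'y': [1, 9]}
`b['z'] = [6, 5]` → b = {'x': [4, 1], 'y': [1, 9], 'z': [6, 5]}
`a['x'].append(811)` → a = {'x': [4, 1, 811], 'y': [1, 9]}; b = {'x': [4, 1, 811], 'y': [1, 9], 'z': [6, 5]}
`print(a)` → prints {'x': [4, 1, 811], 'y': [1, 9]}
`print(b)` → prints {'x': [4, 1, 811], 'y': [1, 9], 'z': [6, 5]}

Answer:
{'x': [4, 1, 811], 'y': [1, 9]}
{'x': [4, 1, 811], 'y': [1, 9], 'z': [6, 5]}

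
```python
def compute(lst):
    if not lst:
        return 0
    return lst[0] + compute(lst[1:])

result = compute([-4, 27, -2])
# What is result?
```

(-4) + 27 + (-2) + 0 = 21

Answer: 21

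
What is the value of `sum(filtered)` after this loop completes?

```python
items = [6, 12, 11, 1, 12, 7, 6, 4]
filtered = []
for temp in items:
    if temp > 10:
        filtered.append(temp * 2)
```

Sum of doubled values > 10
`filtered` takes the values: [] → [24] → [24, 22] → [24, 22, 24]
So `sum(filtered)` = 70

Answer: 70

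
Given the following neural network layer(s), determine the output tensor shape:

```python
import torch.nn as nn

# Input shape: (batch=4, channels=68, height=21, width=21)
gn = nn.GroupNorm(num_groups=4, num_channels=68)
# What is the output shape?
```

Input: (4, 68, 21, 21) -> Output: (4, 68, 21, 21)

Answer: (4, 68, 21, 21)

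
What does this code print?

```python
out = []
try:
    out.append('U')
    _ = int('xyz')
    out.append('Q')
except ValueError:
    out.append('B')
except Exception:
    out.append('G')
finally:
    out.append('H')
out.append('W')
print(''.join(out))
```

Execution trace: 'U' (try body) → 'B' (except ValueError) → 'H' (finally) → 'W' (after the try/except). Output: UBHW

Answer: UBHW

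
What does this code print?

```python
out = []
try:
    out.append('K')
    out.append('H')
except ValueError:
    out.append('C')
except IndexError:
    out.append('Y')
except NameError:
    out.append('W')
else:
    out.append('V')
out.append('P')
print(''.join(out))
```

Execution trace: 'K' (try body) → 'H' (try body, no exception) → 'V' (else) → 'P' (after the try/except). Output: KHVP

Answer: KHVP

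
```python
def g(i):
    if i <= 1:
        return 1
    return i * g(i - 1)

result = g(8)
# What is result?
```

g(8) = 8 * 7 * 6 * 5 * 4 * 3 * 2 * 1 = 40320

Answer: 40320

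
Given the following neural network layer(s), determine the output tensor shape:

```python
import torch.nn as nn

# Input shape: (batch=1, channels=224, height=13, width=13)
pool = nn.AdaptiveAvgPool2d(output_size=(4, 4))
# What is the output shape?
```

Input: (1, 224, 13, 13) -> Output: (1, 224, 4, 4)

Answer: (1, 224, 4, 4)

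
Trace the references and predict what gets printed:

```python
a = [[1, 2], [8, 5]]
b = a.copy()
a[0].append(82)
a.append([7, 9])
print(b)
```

Key concept: shallow copy with nested lists.
Step by step:
`a = [[1, 2], [8, 5]]` → a = [[1, 2], [8, 5]]
`b = a.copy()` → b = [[1, 2], [8, 5]]
`a[0].append(82)` → a = [[1, 2, 82], [8, 5]]; b = [[1, 2, 82], [8, 5]]
`a.append([7, 9])` → a = [[1, 2, 82], [8, 5], [7, 9]]
`print(b)` → prints [[1, 2, 82], [8, 5]]

Answer: [[1, 2, 82], [8, 5]]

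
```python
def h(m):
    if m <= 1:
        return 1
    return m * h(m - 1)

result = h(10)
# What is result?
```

h(10) = 10 * 9 * 8 * 7 * 6 * 5 * 4 * 3 * 2 * 1 = 3628800

Answer: 3628800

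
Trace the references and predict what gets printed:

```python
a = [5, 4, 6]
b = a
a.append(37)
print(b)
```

Key concept: basic list aliasing.
Step by step:
`a = [5, 4, 6]` → a = [5, 4, 6]
`b = a` → b = [5, 4, 6] (same object as a)
`a.append(37)` → a = [5, 4, 6, 37] (same object as b); b = [5, 4, 6, 37] (same object as a)
`print(b)` → prints [5, 4, 6, 37]

Answer: [5, 4, 6, 37]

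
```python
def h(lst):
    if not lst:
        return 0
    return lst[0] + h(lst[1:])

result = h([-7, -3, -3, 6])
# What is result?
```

(-7) + (-3) + (-3) + 6 + 0 = -7

Answer: -7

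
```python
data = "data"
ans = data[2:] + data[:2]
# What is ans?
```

Trace:
`data = "data"` → data = 'data'
`ans = data[2:] + data[:2]` → ans = 'tada'
So ans = 'tada'

Answer: 'tada'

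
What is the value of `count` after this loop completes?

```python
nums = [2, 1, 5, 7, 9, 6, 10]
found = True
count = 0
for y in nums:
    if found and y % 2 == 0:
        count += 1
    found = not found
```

Count even values at even positions
`count` takes the values: 0 → 1 → 2

Answer: 2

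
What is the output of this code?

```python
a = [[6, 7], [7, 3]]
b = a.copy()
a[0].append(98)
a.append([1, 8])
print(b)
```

Key concept: shallow copy with nested lists.
Step by step:
`a = [[6, 7], [7, 3]]` → a = [[6, 7], [7, 3]]
`b = a.copy()` → b = [[6, 7], [7, 3]]
`a[0].append(98)` → a = [[6, 7, 98], [7, 3]]; b = [[6, 7, 98], [7, 3]]
`a.append([1, 8])` → a = [[6, 7, 98], [7, 3], [1, 8]]
`print(b)` → prints [[6, 7, 98], [7, 3]]

Answer: [[6, 7, 98], [7, 3]]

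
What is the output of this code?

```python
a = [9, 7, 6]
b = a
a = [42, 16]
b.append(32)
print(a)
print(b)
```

Key concept: rebinding vs mutation: a is rebound to a new list, b still points at the original.
Step by step:
`a = [9, 7, 6]` → a = [9, 7, 6]
`b = a` → b = [9, 7, 6] (same object as a)
`a = [42, 16]` → a = [42, 16]
`b.append(32)` → b = [9, 7, 6, 32]
`print(a)` → prints [42, 16]
`print(b)` → prints [9, 7, 6, 32]

Answer:
[42, 16]
[9, 7, 6, 32]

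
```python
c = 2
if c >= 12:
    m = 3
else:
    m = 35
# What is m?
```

Trace:
`c = 2` → c = 2
`if c >= 12: ...` → c >= 12 is False, take else branch → m = 35
So m = 35

Answer: 35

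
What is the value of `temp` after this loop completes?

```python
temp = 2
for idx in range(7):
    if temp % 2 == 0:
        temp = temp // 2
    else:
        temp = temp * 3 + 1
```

Collatz-style transformation from 2
`temp` takes the values: 2 → 1 → 4 → 2 → 1 → 4 → 2 → 1

Answer: 1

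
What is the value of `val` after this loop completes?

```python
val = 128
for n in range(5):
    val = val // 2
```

Halve 5 times: 128 // 2^5 = 4
`val` takes the values: 128 → 64 → 32 → 16 → 8 → 4

Answer: 4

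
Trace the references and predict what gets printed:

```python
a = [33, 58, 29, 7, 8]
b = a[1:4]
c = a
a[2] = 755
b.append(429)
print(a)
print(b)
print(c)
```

Key concept: slice vs alias.
Step by step:
`a = [33, 58, 29, 7, 8]` → a = [33, 58, 29, 7, 8]
`b = a[1:4]` → b = [58, 29, 7]
`c = a` → c = [33, 58, 29, 7, 8] (same object as a)
`a[2] = 755` → a = [33, 58, 755, 7, 8] (same object as c); c = [33, 58, 755, 7, 8] (same object as a)
`b.append(429)` → b = [58, 29, 7, 429]
`print(a)` → prints [33, 58, 755, 7, 8]
`print(b)` → prints [58, 29, 7, 429]
`print(c)` → prints [33, 58, 755, 7, 8]

Answer:
[33, 58, 755, 7, 8]
[58, 29, 7, 429]
[33, 58, 755, 7, 8]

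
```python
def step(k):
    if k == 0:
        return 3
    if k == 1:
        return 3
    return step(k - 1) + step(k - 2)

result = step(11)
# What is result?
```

Build up from base cases: step(0)=3, step(1)=3, step(2)=6, step(3)=9, step(4)=15, step(5)=24, step(6)=39, ..., step(11)=432

Answer: 432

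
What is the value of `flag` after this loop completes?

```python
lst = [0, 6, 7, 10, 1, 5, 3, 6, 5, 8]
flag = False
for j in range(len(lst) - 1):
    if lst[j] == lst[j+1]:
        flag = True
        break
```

Check consecutive duplicates in [0, 6, 7, 10, 1, 5, 3, 6, 5, 8]
`flag` takes the values: False

Answer: False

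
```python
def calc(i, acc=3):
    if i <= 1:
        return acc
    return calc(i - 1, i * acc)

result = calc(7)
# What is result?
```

Accumulator trace (n, acc): (7, 3) -> (6, 21) -> (5, 126) -> (4, 630) -> (3, 2520) -> (2, 7560) -> (1, 15120) -> return 15120

Answer: 15120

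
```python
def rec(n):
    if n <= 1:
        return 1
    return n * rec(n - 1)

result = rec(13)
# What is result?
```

rec(13) = 13 * 12 * 11 * 10 * 9 * 8 * 7 * 6 * 5 * 4 * 3 * 2 * 1 = 6227020800

Answer: 6227020800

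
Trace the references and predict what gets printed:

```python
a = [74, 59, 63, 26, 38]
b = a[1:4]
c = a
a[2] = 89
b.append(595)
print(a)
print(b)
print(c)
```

Key concept: slice vs alias.
Step by step:
`a = [74, 59, 63, 26, 38]` → a = [74, 59, 63, 26, 38]
`b = a[1:4]` → b = [59, 63, 26]
`c = a` → c = [74, 59, 63, 26, 38] (same object as a)
`a[2] = 89` → a = [74, 59, 89, 26, 38] (same object as c); c = [74, 59, 89, 26, 38] (same object as a)
`b.append(595)` → b = [59, 63, 26, 595]
`print(a)` → prints [74, 59, 89, 26, 38]
`print(b)` → prints [59, 63, 26, 595]
`print(c)` → prints [74, 59, 89, 26, 38]

Answer:
[74, 59, 89, 26, 38]
[59, 63, 26, 595]
[74, 59, 89, 26, 38]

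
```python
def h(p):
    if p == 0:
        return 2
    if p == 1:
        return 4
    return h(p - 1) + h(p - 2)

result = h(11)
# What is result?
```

Build up from base cases: h(0)=2, h(1)=4, h(2)=6, h(3)=10, h(4)=16, h(5)=26, h(6)=42, ..., h(11)=466

Answer: 466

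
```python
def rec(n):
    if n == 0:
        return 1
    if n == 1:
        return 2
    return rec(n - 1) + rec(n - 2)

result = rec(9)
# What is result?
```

Build up from base cases: rec(0)=1, rec(1)=2, rec(2)=3, rec(3)=5, rec(4)=8, rec(5)=13, rec(6)=21, ..., rec(9)=89

Answer: 89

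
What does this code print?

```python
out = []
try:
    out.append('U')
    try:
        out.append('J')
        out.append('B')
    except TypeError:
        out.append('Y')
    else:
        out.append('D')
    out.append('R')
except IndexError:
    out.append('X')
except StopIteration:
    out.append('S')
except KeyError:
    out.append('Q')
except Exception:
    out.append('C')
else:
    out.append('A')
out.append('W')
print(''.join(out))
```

Execution trace: 'U' (try body) → 'J' (inner try body) → 'B' (inner try body, no exception) → 'D' (inner else) → 'R' (try body, no exception) → 'A' (else) → 'W' (after the try/except). Output: UJBDRAW

Answer: UJBDRAW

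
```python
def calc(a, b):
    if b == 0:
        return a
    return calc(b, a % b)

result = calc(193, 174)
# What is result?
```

calc(193, 174) -> calc(174, 19) -> calc(19, 3) -> calc(3, 1) -> calc(1, 0) -> 1

Answer: 1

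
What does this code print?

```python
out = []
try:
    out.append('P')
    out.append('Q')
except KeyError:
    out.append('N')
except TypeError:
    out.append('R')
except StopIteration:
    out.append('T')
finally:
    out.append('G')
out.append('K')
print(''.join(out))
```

Execution trace: 'P' (try body) → 'Q' (try body, no exception) → 'G' (finally) → 'K' (after the try/except). Output: PQGK

Answer: PQGK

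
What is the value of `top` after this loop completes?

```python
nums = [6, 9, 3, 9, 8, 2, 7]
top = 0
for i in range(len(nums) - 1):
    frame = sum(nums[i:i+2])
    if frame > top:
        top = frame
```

Max sum of 2-element window in [6, 9, 3, 9, 8, 2, 7]
`top` takes the values: 0 → 15 → 17

Answer: 17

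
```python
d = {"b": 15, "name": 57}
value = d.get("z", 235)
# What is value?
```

Trace:
`d = {"b": 15, "name": 57}` → d = {'b': 15, 'name': 57}
`value = d.get("z", 235)` → value = 235
So value = 235

Answer: 235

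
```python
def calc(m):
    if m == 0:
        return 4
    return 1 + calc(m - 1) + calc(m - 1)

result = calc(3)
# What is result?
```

calc(m) = 1 + 2·calc(m-1), calc(0)=4. Closed form: (4+1)·2^3 - 1 = 39.

Answer: 39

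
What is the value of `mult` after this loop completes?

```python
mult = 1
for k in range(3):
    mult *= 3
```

3^3 = 27
`mult` takes the values: 1 → 3 → 9 → 27

Answer: 27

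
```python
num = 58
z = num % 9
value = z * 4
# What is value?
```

Trace:
`num = 58` → num = 58
`z = num % 9` → z = 4
`value = z * 4` → value = 16
So value = 16

Answer: 16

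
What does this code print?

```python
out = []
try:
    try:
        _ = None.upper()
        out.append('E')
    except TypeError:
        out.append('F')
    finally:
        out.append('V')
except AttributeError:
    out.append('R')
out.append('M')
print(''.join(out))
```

Execution trace: 'V' (finally) → 'R' (outer except AttributeError) → 'M' (after the try/except). Output: VRM

Answer: VRM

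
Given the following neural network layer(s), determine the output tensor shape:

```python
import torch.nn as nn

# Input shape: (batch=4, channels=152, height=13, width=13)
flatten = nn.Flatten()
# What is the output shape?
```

Input: (4, 152, 13, 13) -> Output: (4, 25688)

Answer: (4, 25688)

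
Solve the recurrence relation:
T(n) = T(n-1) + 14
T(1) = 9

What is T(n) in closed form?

Unrolling: T(n) = T(1) + 14·(n-1) = 9 + 14(n-1) = 14n - 5.

Answer: T(n) = 14n - 5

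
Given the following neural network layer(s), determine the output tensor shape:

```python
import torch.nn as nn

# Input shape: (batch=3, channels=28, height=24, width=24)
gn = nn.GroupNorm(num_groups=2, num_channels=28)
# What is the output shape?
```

Input: (3, 28, 24, 24) -> Output: (3, 28, 24, 24)

Answer: (3, 28, 24, 24)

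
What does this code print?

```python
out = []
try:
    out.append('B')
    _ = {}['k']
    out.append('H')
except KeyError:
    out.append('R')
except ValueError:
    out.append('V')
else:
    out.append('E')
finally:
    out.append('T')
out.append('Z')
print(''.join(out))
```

Execution trace: 'B' (try body) → 'R' (except KeyError) → 'T' (finally) → 'Z' (after the try/except). Output: BRTZ

Answer: BRTZ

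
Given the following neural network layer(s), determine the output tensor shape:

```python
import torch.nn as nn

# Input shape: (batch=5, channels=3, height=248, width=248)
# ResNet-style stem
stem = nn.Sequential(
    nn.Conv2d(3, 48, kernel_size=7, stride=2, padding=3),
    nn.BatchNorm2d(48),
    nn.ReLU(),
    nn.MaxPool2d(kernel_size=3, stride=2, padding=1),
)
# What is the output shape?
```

Input: (5, 3, 248, 248) -> after Conv2d 7x7 stride=2: (5, 48, 124, 124) -> Output: (5, 48, 62, 62)

Answer: (5, 48, 62, 62)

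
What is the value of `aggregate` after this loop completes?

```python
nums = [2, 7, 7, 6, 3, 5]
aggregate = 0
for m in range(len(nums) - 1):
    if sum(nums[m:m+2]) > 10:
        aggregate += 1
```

Count windows with sum > 10
`aggregate` takes the values: 0 → 1 → 2

Answer: 2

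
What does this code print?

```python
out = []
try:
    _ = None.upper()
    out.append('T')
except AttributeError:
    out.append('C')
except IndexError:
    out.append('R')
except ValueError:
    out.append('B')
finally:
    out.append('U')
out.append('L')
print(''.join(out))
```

Execution trace: 'C' (except AttributeError) → 'U' (finally) → 'L' (after the try/except). Output: CUL

Answer: CUL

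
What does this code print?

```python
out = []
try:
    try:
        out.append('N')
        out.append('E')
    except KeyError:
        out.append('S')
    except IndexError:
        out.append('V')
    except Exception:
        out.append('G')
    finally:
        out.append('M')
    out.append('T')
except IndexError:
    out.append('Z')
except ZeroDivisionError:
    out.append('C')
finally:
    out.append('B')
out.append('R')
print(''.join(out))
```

Execution trace: 'N' (inner try body) → 'E' (inner try body, no exception) → 'M' (inner finally) → 'T' (try body, no exception) → 'B' (finally) → 'R' (after the try/except). Output: NEMTBR

Answer: NEMTBR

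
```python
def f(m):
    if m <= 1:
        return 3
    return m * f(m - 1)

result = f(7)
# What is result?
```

f(7) = 7 * 6 * 5 * 4 * 3 * 2 * 3 = 15120

Answer: 15120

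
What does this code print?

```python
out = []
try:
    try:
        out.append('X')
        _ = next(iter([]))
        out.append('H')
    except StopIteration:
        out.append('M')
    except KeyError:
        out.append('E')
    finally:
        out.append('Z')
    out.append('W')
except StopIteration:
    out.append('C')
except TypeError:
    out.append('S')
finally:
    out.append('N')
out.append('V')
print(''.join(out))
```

Execution trace: 'X' (inner try body) → 'M' (inner except StopIteration) → 'Z' (inner finally) → 'W' (try body, no exception) → 'N' (finally) → 'V' (after the try/except). Output: XMZWNV

Answer: XMZWNV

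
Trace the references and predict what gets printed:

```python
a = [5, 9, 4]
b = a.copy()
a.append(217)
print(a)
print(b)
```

Key concept: list.copy() creates independent copy.
Step by step:
`a = [5, 9, 4]` → a = [5, 9, 4]
`b = a.copy()` → b = [5, 9, 4]
`a.append(217)` → a = [5, 9, 4, 217]
`print(a)` → prints [5, 9, 4, 217]
`print(b)` → prints [5, 9, 4]

Answer:
[5, 9, 4, 217]
[5, 9, 4]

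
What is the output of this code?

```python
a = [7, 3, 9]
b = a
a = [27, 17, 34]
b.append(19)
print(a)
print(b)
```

Key concept: rebinding vs mutation: a is rebound to a new list, b still points at the original.
Step by step:
`a = [7, 3, 9]` → a = [7, 3, 9]
`b = a` → b = [7, 3, 9] (same object as a)
`a = [27, 17, 34]` → a = [27, 17, 34]
`b.append(19)` → b = [7, 3, 9, 19]
`print(a)` → prints [27, 17, 34]
`print(b)` → prints [7, 3, 9, 19]

Answer:
[27, 17, 34]
[7, 3, 9, 19]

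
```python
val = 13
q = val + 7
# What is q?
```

Trace:
`val = 13` → val = 13
`q = val + 7` → q = 20
So q = 20

Answer: 20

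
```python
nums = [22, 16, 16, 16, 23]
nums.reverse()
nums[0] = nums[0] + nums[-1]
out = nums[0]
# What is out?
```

Trace:
`nums = [22, 16, 16, 16, 23]` → nums = [22, 16, 16, 16, 23]
`nums.reverse()` → nums = [23, 16, 16, 16, 22]
`nums[0] = nums[0] + nums[-1]` → nums = [45, 16, 16, 16, 22]
`out = nums[0]` → out = 45
So out = 45

Answer: 45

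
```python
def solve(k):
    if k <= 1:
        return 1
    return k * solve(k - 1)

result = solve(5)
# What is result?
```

solve(5) = 5 * 4 * 3 * 2 * 1 = 120

Answer: 120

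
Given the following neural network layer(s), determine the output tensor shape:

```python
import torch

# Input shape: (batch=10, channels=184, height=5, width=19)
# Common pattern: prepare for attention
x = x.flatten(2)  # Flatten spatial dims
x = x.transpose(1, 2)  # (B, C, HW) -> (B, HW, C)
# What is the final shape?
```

Input: (10, 184, 5, 19) -> after flatten(2): (10, 184, 95) -> Output: (10, 95, 184)

Answer: (10, 95, 184)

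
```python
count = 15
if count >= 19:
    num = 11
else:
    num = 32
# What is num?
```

Trace:
`count = 15` → count = 15
`if count >= 19: ...` → count >= 19 is False, take else branch → num = 32
So num = 32

Answer: 32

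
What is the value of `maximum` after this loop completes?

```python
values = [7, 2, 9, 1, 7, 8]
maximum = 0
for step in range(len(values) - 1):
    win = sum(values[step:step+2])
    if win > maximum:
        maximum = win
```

Max sum of 2-element window in [7, 2, 9, 1, 7, 8]
`maximum` takes the values: 0 → 9 → 11 → 15

Answer: 15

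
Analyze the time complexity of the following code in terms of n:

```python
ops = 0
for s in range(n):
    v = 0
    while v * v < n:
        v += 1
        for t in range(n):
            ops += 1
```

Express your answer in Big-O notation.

Each loop level contributes: n × √n × n. Multiplying the contributions gives O(n^2√n).

Answer: O(n^2√n)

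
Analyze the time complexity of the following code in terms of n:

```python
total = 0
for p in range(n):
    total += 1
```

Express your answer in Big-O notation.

Each loop level contributes: n. Multiplying the contributions gives O(n).

Answer: O(n)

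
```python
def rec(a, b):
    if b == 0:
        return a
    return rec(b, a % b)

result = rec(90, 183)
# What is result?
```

rec(90, 183) -> rec(183, 90) -> rec(90, 3) -> rec(3, 0) -> 3

Answer: 3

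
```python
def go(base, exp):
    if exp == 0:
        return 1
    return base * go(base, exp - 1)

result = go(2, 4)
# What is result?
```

go(2, 4) = 2 * 2 * 2 * 2 = 16

Answer: 16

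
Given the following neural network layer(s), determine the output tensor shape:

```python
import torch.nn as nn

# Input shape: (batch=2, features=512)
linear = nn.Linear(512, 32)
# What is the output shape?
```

Input: (2, 512) -> Output: (2, 32)

Answer: (2, 32)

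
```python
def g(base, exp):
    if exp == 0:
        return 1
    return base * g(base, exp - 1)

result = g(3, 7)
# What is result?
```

g(3, 7) = 3 * 3 * 3 * 3 * 3 * 3 * 3 = 2187

Answer: 2187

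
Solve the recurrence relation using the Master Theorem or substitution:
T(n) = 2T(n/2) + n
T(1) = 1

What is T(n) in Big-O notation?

By Master Theorem: a=2, b=2, f(n)=n. Since log_2(2) = 1 and f(n) = Θ(n^1), Case 2 applies. T(n) = O(n log n).

Answer: O(n log n)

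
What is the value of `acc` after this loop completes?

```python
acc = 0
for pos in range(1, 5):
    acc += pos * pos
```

Sum of squares 1² to 4² = 30
`acc` takes the values: 0 → 1 → 5 → 14 → 30

Answer: 30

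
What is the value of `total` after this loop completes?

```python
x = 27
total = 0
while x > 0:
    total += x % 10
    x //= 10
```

Sum digits of 27
`total` takes the values: 0 → 7 → 9

Answer: 9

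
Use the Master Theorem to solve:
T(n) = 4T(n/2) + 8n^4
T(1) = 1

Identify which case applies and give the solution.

a=4, b=2, f(n)=8n^4. log_2(4) = 2. Since c=4 > 2 and the regularity condition holds (4(n/2)^4 = (4/2^4)n^4 with 4/2^4 < 1), Case 3 applies: T(n) = Θ(f(n)) = O(n^4).

Answer: O(n^4) - Case 3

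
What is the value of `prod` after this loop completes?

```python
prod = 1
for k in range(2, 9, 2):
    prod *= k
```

Product of even numbers 2 to 8
`prod` takes the values: 1 → 2 → 8 → 48 → 384

Answer: 384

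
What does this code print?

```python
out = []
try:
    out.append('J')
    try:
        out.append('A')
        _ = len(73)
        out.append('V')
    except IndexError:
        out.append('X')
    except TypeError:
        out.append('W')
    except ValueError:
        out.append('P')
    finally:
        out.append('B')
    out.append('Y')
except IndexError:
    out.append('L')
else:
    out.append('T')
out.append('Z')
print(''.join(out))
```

Execution trace: 'J' (try body) → 'A' (inner try body) → 'W' (inner except TypeError) → 'B' (inner finally) → 'Y' (try body, no exception) → 'T' (else) → 'Z' (after the try/except). Output: JAWBYTZ

Answer: JAWBYTZ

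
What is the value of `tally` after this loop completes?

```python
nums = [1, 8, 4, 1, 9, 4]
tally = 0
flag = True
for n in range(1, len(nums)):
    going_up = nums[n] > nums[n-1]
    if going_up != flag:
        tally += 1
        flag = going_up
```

Count direction changes in [1, 8, 4, 1, 9, 4]
`tally` takes the values: 0 → 1 → 2 → 3

Answer: 3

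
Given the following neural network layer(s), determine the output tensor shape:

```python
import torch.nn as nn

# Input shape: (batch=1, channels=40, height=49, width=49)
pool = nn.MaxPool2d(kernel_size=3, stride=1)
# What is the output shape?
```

Input: (1, 40, 49, 49) -> Output: (1, 40, 47, 47)

Answer: (1, 40, 47, 47)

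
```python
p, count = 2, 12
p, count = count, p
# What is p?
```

Trace:
`p, count = 2, 12` → p = 2; count = 12
`p, count = count, p` → p = 12; count = 2
So p = 12

Answer: 12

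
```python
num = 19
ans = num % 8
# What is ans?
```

Trace:
`num = 19` → num = 19
`ans = num % 8` → ans = 3
So ans = 3

Answer: 3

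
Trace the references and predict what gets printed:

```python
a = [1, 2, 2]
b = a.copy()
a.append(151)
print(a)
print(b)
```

Key concept: list.copy() creates independent copy.
Step by step:
`a = [1, 2, 2]` → a = [1, 2, 2]
`b = a.copy()` → b = [1, 2, 2]
`a.append(151)` → a = [1, 2, 2, 151]
`print(a)` → prints [1, 2, 2, 151]
`print(b)` → prints [1, 2, 2]

Answer:
[1, 2, 2, 151]
[1, 2, 2]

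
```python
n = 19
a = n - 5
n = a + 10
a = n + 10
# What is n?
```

Trace:
`n = 19` → n = 19
`a = n - 5` → a = 14
`n = a + 10` → n = 24
`a = n + 10` → a = 34
So n = 24

Answer: 24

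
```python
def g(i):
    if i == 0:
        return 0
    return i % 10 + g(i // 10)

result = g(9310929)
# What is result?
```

Sum of digits of 9310929: 9 + 2 + 9 + 0 + 1 + 3 + 9 = 33

Answer: 33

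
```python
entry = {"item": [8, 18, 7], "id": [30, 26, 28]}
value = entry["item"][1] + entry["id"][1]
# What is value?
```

Trace:
`entry = {"item": [8, 18, 7], "id": [30, 26, 28]}` → entry = {'item': [8, 18, 7], 'id': [30, 26, 28]}
`value = entry["item"][1] + entry["id"][1]` → value = 44
So value = 44

Answer: 44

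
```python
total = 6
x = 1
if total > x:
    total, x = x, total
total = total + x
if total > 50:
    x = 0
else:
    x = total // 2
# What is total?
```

Trace:
`total = 6` → total = 6
`x = 1` → x = 1
`if total > x: ...` → total > x is True → total = 1; x = 6
`total = total + x` → total = 7
`if total > 50: ...` → total > 50 is False, take else branch → x = 3
So total = 7

Answer: 7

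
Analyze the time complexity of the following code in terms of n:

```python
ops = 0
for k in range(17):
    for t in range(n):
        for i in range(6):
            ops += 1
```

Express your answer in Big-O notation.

Each loop level contributes: 1 × n × 1. Multiplying the contributions gives O(n).

Answer: O(n)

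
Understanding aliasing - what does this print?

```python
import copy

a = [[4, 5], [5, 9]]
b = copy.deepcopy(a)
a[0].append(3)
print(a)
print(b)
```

Key concept: deep copy is fully independent.
Step by step:
`a = [[4, 5], [5, 9]]` → a = [[4, 5], [5, 9]]
`b = copy.deepcopy(a)` → b = [[4, 5], [5, 9]]
`a[0].append(3)` → a = [[4, 5, 3], [5, 9]]
`print(a)` → prints [[4, 5, 3], [5, 9]]
`print(b)` → prints [[4, 5], [5, 9]]

Answer:
[[4, 5, 3], [5, 9]]
[[4, 5], [5, 9]]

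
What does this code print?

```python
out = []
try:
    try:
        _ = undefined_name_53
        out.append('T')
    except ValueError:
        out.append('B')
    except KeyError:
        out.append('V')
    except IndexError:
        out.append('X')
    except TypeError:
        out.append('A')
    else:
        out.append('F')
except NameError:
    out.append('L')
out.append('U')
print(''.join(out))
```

Execution trace: 'L' (outer except NameError) → 'U' (after the try/except). Output: LU

Answer: LU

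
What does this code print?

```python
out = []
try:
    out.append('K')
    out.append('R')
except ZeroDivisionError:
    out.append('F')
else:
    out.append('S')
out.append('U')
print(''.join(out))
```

Execution trace: 'K' (try body) → 'R' (try body, no exception) → 'S' (else) → 'U' (after the try/except). Output: KRSU

Answer: KRSU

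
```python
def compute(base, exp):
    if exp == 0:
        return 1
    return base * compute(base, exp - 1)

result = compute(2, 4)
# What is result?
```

compute(2, 4) = 2 * 2 * 2 * 2 = 16

Answer: 16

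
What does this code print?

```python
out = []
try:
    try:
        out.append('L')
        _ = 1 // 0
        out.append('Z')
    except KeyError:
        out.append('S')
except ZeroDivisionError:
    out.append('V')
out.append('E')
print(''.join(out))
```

Execution trace: 'L' (try body) → 'V' (outer except ZeroDivisionError) → 'E' (after the try/except). Output: LVE

Answer: LVE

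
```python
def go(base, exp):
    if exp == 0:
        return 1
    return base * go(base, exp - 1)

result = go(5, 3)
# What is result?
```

go(5, 3) = 5 * 5 * 5 = 125

Answer: 125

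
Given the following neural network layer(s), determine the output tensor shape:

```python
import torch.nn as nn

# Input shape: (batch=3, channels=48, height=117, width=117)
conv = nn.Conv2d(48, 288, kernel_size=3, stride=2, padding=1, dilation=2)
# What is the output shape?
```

Input: (3, 48, 117, 117) -> Output: (3, 288, 58, 58)

Answer: (3, 288, 58, 58)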